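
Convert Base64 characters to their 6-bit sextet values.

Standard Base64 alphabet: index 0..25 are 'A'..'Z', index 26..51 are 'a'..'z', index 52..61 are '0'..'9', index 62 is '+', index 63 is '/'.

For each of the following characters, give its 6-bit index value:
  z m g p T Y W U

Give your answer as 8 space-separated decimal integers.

Answer: 51 38 32 41 19 24 22 20

Derivation:
'z': a..z range, 26 + ord('z') − ord('a') = 51
'm': a..z range, 26 + ord('m') − ord('a') = 38
'g': a..z range, 26 + ord('g') − ord('a') = 32
'p': a..z range, 26 + ord('p') − ord('a') = 41
'T': A..Z range, ord('T') − ord('A') = 19
'Y': A..Z range, ord('Y') − ord('A') = 24
'W': A..Z range, ord('W') − ord('A') = 22
'U': A..Z range, ord('U') − ord('A') = 20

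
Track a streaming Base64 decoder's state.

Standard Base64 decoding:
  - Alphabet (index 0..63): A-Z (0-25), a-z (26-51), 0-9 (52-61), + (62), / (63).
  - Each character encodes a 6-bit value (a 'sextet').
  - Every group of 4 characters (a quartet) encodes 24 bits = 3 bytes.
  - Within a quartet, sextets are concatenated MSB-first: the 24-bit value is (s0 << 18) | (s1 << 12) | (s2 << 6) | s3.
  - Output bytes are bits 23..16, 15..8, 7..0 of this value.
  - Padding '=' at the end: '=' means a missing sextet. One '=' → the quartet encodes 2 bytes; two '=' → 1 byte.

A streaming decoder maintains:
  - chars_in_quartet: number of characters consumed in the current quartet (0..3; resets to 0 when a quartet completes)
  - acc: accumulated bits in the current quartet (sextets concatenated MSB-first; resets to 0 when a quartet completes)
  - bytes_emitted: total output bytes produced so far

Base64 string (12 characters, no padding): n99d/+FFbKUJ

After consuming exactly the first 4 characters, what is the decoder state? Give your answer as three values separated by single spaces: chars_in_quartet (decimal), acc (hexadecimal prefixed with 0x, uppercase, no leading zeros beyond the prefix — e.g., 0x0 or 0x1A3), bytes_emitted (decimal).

After char 0 ('n'=39): chars_in_quartet=1 acc=0x27 bytes_emitted=0
After char 1 ('9'=61): chars_in_quartet=2 acc=0x9FD bytes_emitted=0
After char 2 ('9'=61): chars_in_quartet=3 acc=0x27F7D bytes_emitted=0
After char 3 ('d'=29): chars_in_quartet=4 acc=0x9FDF5D -> emit 9F DF 5D, reset; bytes_emitted=3

Answer: 0 0x0 3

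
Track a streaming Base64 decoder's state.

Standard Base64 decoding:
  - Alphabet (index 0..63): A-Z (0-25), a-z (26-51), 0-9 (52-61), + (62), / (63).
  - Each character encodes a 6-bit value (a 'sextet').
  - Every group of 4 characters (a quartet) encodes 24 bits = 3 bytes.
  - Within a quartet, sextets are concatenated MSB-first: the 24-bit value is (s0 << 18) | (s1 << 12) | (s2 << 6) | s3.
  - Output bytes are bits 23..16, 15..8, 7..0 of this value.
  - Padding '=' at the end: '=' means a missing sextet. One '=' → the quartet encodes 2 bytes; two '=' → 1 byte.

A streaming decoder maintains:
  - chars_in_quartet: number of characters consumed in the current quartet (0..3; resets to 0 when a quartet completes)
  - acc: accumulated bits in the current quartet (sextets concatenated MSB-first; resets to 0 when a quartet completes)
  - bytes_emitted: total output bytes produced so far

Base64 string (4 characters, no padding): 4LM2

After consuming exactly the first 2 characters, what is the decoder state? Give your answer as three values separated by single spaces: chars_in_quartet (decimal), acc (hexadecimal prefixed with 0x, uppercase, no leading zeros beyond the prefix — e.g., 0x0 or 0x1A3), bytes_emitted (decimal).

After char 0 ('4'=56): chars_in_quartet=1 acc=0x38 bytes_emitted=0
After char 1 ('L'=11): chars_in_quartet=2 acc=0xE0B bytes_emitted=0

Answer: 2 0xE0B 0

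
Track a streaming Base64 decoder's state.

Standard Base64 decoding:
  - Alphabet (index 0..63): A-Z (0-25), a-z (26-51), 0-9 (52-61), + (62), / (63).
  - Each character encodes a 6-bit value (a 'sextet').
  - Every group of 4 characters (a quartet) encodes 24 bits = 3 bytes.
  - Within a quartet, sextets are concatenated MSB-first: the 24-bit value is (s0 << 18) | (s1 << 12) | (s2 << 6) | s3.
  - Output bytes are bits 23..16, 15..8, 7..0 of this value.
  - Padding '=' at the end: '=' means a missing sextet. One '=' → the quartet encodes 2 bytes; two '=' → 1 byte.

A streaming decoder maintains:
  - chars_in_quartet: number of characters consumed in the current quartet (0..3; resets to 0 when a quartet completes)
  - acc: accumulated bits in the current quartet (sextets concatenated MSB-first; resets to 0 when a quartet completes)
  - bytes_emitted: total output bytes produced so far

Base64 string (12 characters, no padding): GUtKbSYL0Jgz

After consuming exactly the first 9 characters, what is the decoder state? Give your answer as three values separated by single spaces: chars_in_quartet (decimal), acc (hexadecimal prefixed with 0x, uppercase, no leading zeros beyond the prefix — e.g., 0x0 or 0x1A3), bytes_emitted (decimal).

After char 0 ('G'=6): chars_in_quartet=1 acc=0x6 bytes_emitted=0
After char 1 ('U'=20): chars_in_quartet=2 acc=0x194 bytes_emitted=0
After char 2 ('t'=45): chars_in_quartet=3 acc=0x652D bytes_emitted=0
After char 3 ('K'=10): chars_in_quartet=4 acc=0x194B4A -> emit 19 4B 4A, reset; bytes_emitted=3
After char 4 ('b'=27): chars_in_quartet=1 acc=0x1B bytes_emitted=3
After char 5 ('S'=18): chars_in_quartet=2 acc=0x6D2 bytes_emitted=3
After char 6 ('Y'=24): chars_in_quartet=3 acc=0x1B498 bytes_emitted=3
After char 7 ('L'=11): chars_in_quartet=4 acc=0x6D260B -> emit 6D 26 0B, reset; bytes_emitted=6
After char 8 ('0'=52): chars_in_quartet=1 acc=0x34 bytes_emitted=6

Answer: 1 0x34 6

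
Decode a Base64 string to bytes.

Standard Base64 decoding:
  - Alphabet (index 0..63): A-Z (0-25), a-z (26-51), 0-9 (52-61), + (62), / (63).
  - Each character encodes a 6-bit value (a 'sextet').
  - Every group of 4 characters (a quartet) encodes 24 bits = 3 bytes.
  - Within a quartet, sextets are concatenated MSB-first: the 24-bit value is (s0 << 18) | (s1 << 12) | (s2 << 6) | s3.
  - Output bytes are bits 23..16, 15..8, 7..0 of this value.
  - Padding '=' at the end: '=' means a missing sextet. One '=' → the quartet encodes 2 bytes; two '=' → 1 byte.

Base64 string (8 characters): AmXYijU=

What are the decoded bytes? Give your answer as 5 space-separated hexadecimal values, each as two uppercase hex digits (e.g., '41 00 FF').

After char 0 ('A'=0): chars_in_quartet=1 acc=0x0 bytes_emitted=0
After char 1 ('m'=38): chars_in_quartet=2 acc=0x26 bytes_emitted=0
After char 2 ('X'=23): chars_in_quartet=3 acc=0x997 bytes_emitted=0
After char 3 ('Y'=24): chars_in_quartet=4 acc=0x265D8 -> emit 02 65 D8, reset; bytes_emitted=3
After char 4 ('i'=34): chars_in_quartet=1 acc=0x22 bytes_emitted=3
After char 5 ('j'=35): chars_in_quartet=2 acc=0x8A3 bytes_emitted=3
After char 6 ('U'=20): chars_in_quartet=3 acc=0x228D4 bytes_emitted=3
Padding '=': partial quartet acc=0x228D4 -> emit 8A 35; bytes_emitted=5

Answer: 02 65 D8 8A 35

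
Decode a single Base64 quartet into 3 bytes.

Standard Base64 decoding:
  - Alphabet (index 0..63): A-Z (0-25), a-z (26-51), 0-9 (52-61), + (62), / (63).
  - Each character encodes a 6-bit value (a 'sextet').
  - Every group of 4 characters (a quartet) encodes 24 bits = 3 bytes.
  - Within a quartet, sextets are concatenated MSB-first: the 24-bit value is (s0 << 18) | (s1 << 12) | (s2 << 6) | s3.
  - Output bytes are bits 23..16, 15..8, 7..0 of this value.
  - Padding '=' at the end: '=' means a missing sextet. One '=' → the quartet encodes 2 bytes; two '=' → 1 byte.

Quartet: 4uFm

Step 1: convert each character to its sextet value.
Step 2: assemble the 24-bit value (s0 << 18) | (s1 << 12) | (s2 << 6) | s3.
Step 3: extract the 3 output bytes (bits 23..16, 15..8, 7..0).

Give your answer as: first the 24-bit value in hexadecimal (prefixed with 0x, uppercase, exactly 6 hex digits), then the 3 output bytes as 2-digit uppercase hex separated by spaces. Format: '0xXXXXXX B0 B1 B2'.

Sextets: 4=56, u=46, F=5, m=38
24-bit: (56<<18) | (46<<12) | (5<<6) | 38
      = 0xE00000 | 0x02E000 | 0x000140 | 0x000026
      = 0xE2E166
Bytes: (v>>16)&0xFF=E2, (v>>8)&0xFF=E1, v&0xFF=66

Answer: 0xE2E166 E2 E1 66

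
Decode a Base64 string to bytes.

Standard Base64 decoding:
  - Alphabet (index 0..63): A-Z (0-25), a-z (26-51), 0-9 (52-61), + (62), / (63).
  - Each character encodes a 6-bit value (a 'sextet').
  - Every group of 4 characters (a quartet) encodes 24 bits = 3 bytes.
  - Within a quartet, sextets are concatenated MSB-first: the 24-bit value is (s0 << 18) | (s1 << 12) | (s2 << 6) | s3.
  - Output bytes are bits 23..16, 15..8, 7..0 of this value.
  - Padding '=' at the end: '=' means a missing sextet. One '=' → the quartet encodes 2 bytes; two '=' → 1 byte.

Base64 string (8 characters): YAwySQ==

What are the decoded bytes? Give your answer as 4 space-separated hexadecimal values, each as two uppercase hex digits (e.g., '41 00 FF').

After char 0 ('Y'=24): chars_in_quartet=1 acc=0x18 bytes_emitted=0
After char 1 ('A'=0): chars_in_quartet=2 acc=0x600 bytes_emitted=0
After char 2 ('w'=48): chars_in_quartet=3 acc=0x18030 bytes_emitted=0
After char 3 ('y'=50): chars_in_quartet=4 acc=0x600C32 -> emit 60 0C 32, reset; bytes_emitted=3
After char 4 ('S'=18): chars_in_quartet=1 acc=0x12 bytes_emitted=3
After char 5 ('Q'=16): chars_in_quartet=2 acc=0x490 bytes_emitted=3
Padding '==': partial quartet acc=0x490 -> emit 49; bytes_emitted=4

Answer: 60 0C 32 49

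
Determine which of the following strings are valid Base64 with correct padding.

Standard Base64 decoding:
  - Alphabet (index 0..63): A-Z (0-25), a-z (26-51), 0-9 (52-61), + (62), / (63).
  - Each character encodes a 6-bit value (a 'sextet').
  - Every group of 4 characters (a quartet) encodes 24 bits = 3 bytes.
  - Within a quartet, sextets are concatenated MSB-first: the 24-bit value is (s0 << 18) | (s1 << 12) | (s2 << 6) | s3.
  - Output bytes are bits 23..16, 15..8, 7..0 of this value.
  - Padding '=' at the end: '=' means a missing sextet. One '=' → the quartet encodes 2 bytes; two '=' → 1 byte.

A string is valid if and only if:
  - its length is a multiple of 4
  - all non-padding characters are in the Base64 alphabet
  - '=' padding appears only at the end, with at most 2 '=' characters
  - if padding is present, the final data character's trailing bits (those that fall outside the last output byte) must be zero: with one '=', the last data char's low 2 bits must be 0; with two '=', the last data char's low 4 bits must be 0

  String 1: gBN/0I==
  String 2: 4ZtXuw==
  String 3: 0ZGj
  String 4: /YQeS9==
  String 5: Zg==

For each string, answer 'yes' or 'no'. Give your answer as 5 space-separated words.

Answer: no yes yes no yes

Derivation:
String 1: 'gBN/0I==' → invalid (bad trailing bits)
String 2: '4ZtXuw==' → valid
String 3: '0ZGj' → valid
String 4: '/YQeS9==' → invalid (bad trailing bits)
String 5: 'Zg==' → valid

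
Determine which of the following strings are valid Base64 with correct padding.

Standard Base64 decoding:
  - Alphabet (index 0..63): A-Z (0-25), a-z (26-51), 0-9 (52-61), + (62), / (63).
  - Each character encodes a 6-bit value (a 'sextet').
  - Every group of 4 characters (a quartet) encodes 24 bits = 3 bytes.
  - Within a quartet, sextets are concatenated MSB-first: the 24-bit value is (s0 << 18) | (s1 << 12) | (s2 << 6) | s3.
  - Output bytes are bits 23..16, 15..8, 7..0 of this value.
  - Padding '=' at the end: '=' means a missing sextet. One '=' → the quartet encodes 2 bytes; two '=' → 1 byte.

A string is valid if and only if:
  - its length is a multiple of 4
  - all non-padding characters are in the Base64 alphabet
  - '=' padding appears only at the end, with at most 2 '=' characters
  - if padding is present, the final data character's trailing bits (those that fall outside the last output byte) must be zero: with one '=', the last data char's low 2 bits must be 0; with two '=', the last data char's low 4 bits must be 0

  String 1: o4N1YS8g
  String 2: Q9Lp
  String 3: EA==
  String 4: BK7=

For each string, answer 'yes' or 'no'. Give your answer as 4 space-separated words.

Answer: yes yes yes no

Derivation:
String 1: 'o4N1YS8g' → valid
String 2: 'Q9Lp' → valid
String 3: 'EA==' → valid
String 4: 'BK7=' → invalid (bad trailing bits)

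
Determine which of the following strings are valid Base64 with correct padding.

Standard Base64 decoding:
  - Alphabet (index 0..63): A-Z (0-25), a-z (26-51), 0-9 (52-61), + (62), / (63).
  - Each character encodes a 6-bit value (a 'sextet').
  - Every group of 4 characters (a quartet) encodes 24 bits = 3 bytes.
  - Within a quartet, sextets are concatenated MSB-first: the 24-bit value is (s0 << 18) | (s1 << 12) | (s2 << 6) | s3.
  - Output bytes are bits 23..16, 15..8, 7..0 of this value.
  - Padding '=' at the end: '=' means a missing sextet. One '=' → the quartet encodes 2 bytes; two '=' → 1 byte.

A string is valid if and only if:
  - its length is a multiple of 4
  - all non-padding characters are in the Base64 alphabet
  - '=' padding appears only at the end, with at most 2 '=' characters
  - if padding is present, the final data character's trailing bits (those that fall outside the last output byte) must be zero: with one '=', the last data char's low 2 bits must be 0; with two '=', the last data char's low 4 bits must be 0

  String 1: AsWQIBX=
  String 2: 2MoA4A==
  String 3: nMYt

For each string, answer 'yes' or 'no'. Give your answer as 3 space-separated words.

String 1: 'AsWQIBX=' → invalid (bad trailing bits)
String 2: '2MoA4A==' → valid
String 3: 'nMYt' → valid

Answer: no yes yes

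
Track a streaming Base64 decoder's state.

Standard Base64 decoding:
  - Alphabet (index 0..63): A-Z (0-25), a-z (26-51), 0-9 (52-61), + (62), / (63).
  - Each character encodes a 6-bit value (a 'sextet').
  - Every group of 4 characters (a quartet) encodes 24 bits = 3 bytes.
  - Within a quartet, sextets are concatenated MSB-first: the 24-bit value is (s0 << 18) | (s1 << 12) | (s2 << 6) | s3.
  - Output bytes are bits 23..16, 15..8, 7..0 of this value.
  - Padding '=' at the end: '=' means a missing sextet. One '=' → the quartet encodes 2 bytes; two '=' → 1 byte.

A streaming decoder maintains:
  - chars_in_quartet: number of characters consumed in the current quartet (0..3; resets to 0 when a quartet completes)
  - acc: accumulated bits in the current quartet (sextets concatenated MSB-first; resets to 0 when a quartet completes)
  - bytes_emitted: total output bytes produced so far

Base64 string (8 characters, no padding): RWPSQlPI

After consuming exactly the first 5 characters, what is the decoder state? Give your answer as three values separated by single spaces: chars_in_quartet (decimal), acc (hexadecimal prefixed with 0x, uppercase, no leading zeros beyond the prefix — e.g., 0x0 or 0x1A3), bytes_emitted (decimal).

After char 0 ('R'=17): chars_in_quartet=1 acc=0x11 bytes_emitted=0
After char 1 ('W'=22): chars_in_quartet=2 acc=0x456 bytes_emitted=0
After char 2 ('P'=15): chars_in_quartet=3 acc=0x1158F bytes_emitted=0
After char 3 ('S'=18): chars_in_quartet=4 acc=0x4563D2 -> emit 45 63 D2, reset; bytes_emitted=3
After char 4 ('Q'=16): chars_in_quartet=1 acc=0x10 bytes_emitted=3

Answer: 1 0x10 3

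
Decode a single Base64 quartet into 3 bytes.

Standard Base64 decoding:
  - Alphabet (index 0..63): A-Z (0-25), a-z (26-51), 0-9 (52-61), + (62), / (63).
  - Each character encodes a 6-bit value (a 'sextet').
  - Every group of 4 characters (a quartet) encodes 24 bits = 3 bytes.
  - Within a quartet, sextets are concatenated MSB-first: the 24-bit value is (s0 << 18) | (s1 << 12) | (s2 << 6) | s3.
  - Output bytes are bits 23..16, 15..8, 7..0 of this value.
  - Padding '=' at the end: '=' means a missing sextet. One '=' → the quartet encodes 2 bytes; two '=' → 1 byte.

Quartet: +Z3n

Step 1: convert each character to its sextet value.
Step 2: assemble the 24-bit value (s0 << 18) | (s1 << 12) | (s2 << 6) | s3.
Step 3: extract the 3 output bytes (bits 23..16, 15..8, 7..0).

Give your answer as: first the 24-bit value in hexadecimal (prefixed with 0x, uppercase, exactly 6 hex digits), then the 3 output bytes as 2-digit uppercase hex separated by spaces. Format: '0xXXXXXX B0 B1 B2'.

Answer: 0xF99DE7 F9 9D E7

Derivation:
Sextets: +=62, Z=25, 3=55, n=39
24-bit: (62<<18) | (25<<12) | (55<<6) | 39
      = 0xF80000 | 0x019000 | 0x000DC0 | 0x000027
      = 0xF99DE7
Bytes: (v>>16)&0xFF=F9, (v>>8)&0xFF=9D, v&0xFF=E7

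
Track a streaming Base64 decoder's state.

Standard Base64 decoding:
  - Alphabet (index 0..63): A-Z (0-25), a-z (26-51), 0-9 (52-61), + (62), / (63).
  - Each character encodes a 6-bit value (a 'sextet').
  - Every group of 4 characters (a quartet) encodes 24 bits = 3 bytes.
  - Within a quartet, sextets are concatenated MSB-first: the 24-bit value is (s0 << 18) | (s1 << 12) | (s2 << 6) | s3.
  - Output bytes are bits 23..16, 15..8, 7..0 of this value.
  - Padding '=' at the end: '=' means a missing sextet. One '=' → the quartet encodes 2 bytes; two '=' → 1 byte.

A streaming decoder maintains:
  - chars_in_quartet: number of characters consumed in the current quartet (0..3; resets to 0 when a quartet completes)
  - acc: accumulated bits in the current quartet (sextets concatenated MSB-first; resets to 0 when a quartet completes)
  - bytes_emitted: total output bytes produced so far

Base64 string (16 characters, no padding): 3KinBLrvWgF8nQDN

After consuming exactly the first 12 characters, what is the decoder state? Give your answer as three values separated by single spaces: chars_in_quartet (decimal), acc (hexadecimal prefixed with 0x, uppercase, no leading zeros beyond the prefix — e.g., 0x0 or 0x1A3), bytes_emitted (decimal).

After char 0 ('3'=55): chars_in_quartet=1 acc=0x37 bytes_emitted=0
After char 1 ('K'=10): chars_in_quartet=2 acc=0xDCA bytes_emitted=0
After char 2 ('i'=34): chars_in_quartet=3 acc=0x372A2 bytes_emitted=0
After char 3 ('n'=39): chars_in_quartet=4 acc=0xDCA8A7 -> emit DC A8 A7, reset; bytes_emitted=3
After char 4 ('B'=1): chars_in_quartet=1 acc=0x1 bytes_emitted=3
After char 5 ('L'=11): chars_in_quartet=2 acc=0x4B bytes_emitted=3
After char 6 ('r'=43): chars_in_quartet=3 acc=0x12EB bytes_emitted=3
After char 7 ('v'=47): chars_in_quartet=4 acc=0x4BAEF -> emit 04 BA EF, reset; bytes_emitted=6
After char 8 ('W'=22): chars_in_quartet=1 acc=0x16 bytes_emitted=6
After char 9 ('g'=32): chars_in_quartet=2 acc=0x5A0 bytes_emitted=6
After char 10 ('F'=5): chars_in_quartet=3 acc=0x16805 bytes_emitted=6
After char 11 ('8'=60): chars_in_quartet=4 acc=0x5A017C -> emit 5A 01 7C, reset; bytes_emitted=9

Answer: 0 0x0 9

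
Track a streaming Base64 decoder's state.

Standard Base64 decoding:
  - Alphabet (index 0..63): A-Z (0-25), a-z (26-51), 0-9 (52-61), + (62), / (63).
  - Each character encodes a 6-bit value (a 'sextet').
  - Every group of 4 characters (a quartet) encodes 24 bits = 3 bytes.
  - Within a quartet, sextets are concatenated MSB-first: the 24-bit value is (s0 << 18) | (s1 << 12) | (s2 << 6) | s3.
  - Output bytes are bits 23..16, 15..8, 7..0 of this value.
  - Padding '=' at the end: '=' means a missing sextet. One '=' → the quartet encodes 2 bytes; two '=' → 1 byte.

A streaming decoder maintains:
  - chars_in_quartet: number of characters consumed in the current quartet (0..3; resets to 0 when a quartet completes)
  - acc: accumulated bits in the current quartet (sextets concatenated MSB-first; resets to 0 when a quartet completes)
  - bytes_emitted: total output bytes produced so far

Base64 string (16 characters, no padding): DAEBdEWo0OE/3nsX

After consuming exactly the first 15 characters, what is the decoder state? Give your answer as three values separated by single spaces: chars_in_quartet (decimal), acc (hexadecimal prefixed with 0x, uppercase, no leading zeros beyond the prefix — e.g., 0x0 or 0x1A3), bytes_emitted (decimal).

After char 0 ('D'=3): chars_in_quartet=1 acc=0x3 bytes_emitted=0
After char 1 ('A'=0): chars_in_quartet=2 acc=0xC0 bytes_emitted=0
After char 2 ('E'=4): chars_in_quartet=3 acc=0x3004 bytes_emitted=0
After char 3 ('B'=1): chars_in_quartet=4 acc=0xC0101 -> emit 0C 01 01, reset; bytes_emitted=3
After char 4 ('d'=29): chars_in_quartet=1 acc=0x1D bytes_emitted=3
After char 5 ('E'=4): chars_in_quartet=2 acc=0x744 bytes_emitted=3
After char 6 ('W'=22): chars_in_quartet=3 acc=0x1D116 bytes_emitted=3
After char 7 ('o'=40): chars_in_quartet=4 acc=0x7445A8 -> emit 74 45 A8, reset; bytes_emitted=6
After char 8 ('0'=52): chars_in_quartet=1 acc=0x34 bytes_emitted=6
After char 9 ('O'=14): chars_in_quartet=2 acc=0xD0E bytes_emitted=6
After char 10 ('E'=4): chars_in_quartet=3 acc=0x34384 bytes_emitted=6
After char 11 ('/'=63): chars_in_quartet=4 acc=0xD0E13F -> emit D0 E1 3F, reset; bytes_emitted=9
After char 12 ('3'=55): chars_in_quartet=1 acc=0x37 bytes_emitted=9
After char 13 ('n'=39): chars_in_quartet=2 acc=0xDE7 bytes_emitted=9
After char 14 ('s'=44): chars_in_quartet=3 acc=0x379EC bytes_emitted=9

Answer: 3 0x379EC 9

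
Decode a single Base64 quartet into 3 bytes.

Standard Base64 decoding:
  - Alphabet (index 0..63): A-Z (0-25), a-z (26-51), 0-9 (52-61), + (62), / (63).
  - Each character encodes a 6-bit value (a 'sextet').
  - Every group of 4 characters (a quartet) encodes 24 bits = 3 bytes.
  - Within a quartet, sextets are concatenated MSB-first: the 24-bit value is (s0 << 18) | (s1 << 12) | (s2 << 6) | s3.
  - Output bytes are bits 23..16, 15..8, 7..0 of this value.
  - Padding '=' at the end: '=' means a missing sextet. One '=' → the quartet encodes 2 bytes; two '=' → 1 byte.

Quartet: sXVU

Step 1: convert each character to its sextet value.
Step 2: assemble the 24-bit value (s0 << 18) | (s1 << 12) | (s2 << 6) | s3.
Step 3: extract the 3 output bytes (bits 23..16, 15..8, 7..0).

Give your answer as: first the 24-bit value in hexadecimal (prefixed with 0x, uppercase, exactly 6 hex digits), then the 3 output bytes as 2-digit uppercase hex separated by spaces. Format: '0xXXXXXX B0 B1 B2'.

Sextets: s=44, X=23, V=21, U=20
24-bit: (44<<18) | (23<<12) | (21<<6) | 20
      = 0xB00000 | 0x017000 | 0x000540 | 0x000014
      = 0xB17554
Bytes: (v>>16)&0xFF=B1, (v>>8)&0xFF=75, v&0xFF=54

Answer: 0xB17554 B1 75 54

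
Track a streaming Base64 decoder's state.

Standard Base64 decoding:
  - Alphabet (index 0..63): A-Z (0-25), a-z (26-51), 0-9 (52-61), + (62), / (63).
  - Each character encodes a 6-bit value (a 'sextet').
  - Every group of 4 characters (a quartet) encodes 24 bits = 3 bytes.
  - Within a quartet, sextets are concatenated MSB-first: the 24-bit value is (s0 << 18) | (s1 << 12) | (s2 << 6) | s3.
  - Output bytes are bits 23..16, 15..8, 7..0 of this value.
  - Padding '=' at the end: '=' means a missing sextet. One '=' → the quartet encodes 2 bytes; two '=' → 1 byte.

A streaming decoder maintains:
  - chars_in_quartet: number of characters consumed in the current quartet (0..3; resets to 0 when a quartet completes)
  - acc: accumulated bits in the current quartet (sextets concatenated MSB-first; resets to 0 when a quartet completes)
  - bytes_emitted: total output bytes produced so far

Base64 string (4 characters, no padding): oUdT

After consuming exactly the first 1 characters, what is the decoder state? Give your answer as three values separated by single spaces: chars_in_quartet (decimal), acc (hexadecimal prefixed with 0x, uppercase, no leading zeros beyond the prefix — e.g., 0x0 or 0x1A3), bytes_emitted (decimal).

After char 0 ('o'=40): chars_in_quartet=1 acc=0x28 bytes_emitted=0

Answer: 1 0x28 0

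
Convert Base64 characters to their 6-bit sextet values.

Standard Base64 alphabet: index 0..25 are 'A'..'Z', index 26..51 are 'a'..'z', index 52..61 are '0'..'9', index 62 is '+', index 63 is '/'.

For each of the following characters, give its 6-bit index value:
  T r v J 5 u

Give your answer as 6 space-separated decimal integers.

Answer: 19 43 47 9 57 46

Derivation:
'T': A..Z range, ord('T') − ord('A') = 19
'r': a..z range, 26 + ord('r') − ord('a') = 43
'v': a..z range, 26 + ord('v') − ord('a') = 47
'J': A..Z range, ord('J') − ord('A') = 9
'5': 0..9 range, 52 + ord('5') − ord('0') = 57
'u': a..z range, 26 + ord('u') − ord('a') = 46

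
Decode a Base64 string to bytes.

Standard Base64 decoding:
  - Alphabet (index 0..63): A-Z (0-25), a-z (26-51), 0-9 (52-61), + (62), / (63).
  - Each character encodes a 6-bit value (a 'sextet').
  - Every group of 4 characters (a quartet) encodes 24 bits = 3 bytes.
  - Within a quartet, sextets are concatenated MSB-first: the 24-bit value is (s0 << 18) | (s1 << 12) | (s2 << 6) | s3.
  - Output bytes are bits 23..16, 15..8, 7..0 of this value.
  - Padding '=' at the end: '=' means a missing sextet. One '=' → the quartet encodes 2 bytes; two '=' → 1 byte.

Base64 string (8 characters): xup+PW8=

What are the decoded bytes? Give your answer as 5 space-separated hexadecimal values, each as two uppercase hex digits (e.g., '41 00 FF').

After char 0 ('x'=49): chars_in_quartet=1 acc=0x31 bytes_emitted=0
After char 1 ('u'=46): chars_in_quartet=2 acc=0xC6E bytes_emitted=0
After char 2 ('p'=41): chars_in_quartet=3 acc=0x31BA9 bytes_emitted=0
After char 3 ('+'=62): chars_in_quartet=4 acc=0xC6EA7E -> emit C6 EA 7E, reset; bytes_emitted=3
After char 4 ('P'=15): chars_in_quartet=1 acc=0xF bytes_emitted=3
After char 5 ('W'=22): chars_in_quartet=2 acc=0x3D6 bytes_emitted=3
After char 6 ('8'=60): chars_in_quartet=3 acc=0xF5BC bytes_emitted=3
Padding '=': partial quartet acc=0xF5BC -> emit 3D 6F; bytes_emitted=5

Answer: C6 EA 7E 3D 6F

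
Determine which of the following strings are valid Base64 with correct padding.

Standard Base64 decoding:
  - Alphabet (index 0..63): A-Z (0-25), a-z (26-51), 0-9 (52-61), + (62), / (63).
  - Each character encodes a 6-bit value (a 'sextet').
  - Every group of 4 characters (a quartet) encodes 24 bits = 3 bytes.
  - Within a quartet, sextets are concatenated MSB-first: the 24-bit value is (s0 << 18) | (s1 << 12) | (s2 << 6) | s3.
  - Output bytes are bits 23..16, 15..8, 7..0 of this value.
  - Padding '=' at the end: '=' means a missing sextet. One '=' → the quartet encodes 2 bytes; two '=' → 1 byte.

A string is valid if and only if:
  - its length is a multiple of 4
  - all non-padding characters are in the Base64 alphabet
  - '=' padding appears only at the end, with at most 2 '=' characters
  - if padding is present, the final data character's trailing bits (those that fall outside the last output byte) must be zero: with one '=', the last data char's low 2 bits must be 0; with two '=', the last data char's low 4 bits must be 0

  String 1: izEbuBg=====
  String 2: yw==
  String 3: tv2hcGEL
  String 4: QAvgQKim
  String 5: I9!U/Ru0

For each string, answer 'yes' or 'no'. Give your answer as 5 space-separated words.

Answer: no yes yes yes no

Derivation:
String 1: 'izEbuBg=====' → invalid (5 pad chars (max 2))
String 2: 'yw==' → valid
String 3: 'tv2hcGEL' → valid
String 4: 'QAvgQKim' → valid
String 5: 'I9!U/Ru0' → invalid (bad char(s): ['!'])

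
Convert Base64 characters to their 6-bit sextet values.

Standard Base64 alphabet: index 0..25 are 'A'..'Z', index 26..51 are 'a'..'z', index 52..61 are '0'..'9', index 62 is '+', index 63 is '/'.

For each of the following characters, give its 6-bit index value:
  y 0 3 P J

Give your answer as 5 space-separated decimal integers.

Answer: 50 52 55 15 9

Derivation:
'y': a..z range, 26 + ord('y') − ord('a') = 50
'0': 0..9 range, 52 + ord('0') − ord('0') = 52
'3': 0..9 range, 52 + ord('3') − ord('0') = 55
'P': A..Z range, ord('P') − ord('A') = 15
'J': A..Z range, ord('J') − ord('A') = 9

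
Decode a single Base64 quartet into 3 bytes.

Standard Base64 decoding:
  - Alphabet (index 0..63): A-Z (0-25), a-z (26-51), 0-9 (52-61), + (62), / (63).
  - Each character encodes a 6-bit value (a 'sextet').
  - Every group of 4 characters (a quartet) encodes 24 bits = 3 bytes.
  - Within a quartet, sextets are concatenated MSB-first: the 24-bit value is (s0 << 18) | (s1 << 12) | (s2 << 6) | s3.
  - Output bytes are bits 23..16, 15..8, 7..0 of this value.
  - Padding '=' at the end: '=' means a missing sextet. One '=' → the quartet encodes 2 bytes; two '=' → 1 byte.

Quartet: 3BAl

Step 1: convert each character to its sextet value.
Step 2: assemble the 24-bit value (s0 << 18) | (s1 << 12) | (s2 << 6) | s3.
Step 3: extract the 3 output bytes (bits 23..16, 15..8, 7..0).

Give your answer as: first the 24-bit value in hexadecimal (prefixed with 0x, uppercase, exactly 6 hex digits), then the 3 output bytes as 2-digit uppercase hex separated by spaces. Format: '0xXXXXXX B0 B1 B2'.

Sextets: 3=55, B=1, A=0, l=37
24-bit: (55<<18) | (1<<12) | (0<<6) | 37
      = 0xDC0000 | 0x001000 | 0x000000 | 0x000025
      = 0xDC1025
Bytes: (v>>16)&0xFF=DC, (v>>8)&0xFF=10, v&0xFF=25

Answer: 0xDC1025 DC 10 25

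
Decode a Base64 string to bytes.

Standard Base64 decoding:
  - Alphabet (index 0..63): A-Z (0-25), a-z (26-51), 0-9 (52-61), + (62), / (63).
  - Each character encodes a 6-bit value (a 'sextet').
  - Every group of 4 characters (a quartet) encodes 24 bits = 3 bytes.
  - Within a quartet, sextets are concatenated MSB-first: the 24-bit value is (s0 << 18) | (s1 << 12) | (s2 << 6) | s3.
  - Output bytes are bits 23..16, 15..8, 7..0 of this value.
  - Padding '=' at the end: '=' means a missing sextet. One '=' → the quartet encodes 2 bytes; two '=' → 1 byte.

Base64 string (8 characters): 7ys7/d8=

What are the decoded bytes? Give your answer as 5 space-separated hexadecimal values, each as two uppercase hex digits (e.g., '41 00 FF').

After char 0 ('7'=59): chars_in_quartet=1 acc=0x3B bytes_emitted=0
After char 1 ('y'=50): chars_in_quartet=2 acc=0xEF2 bytes_emitted=0
After char 2 ('s'=44): chars_in_quartet=3 acc=0x3BCAC bytes_emitted=0
After char 3 ('7'=59): chars_in_quartet=4 acc=0xEF2B3B -> emit EF 2B 3B, reset; bytes_emitted=3
After char 4 ('/'=63): chars_in_quartet=1 acc=0x3F bytes_emitted=3
After char 5 ('d'=29): chars_in_quartet=2 acc=0xFDD bytes_emitted=3
After char 6 ('8'=60): chars_in_quartet=3 acc=0x3F77C bytes_emitted=3
Padding '=': partial quartet acc=0x3F77C -> emit FD DF; bytes_emitted=5

Answer: EF 2B 3B FD DF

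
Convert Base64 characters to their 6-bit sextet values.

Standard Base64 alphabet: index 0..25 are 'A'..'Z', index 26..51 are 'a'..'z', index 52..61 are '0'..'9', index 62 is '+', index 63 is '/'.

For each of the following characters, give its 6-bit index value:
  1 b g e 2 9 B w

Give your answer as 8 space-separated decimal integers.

'1': 0..9 range, 52 + ord('1') − ord('0') = 53
'b': a..z range, 26 + ord('b') − ord('a') = 27
'g': a..z range, 26 + ord('g') − ord('a') = 32
'e': a..z range, 26 + ord('e') − ord('a') = 30
'2': 0..9 range, 52 + ord('2') − ord('0') = 54
'9': 0..9 range, 52 + ord('9') − ord('0') = 61
'B': A..Z range, ord('B') − ord('A') = 1
'w': a..z range, 26 + ord('w') − ord('a') = 48

Answer: 53 27 32 30 54 61 1 48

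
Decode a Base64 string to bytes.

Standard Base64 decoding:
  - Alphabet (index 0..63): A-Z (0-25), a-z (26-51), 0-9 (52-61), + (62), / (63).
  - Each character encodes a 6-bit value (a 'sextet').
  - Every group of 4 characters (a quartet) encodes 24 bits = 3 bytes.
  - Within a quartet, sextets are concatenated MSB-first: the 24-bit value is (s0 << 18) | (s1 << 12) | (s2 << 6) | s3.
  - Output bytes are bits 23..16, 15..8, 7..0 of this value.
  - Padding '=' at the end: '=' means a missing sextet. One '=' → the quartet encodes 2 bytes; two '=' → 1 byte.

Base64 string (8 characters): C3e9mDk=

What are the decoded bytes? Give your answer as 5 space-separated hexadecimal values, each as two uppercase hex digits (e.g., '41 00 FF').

After char 0 ('C'=2): chars_in_quartet=1 acc=0x2 bytes_emitted=0
After char 1 ('3'=55): chars_in_quartet=2 acc=0xB7 bytes_emitted=0
After char 2 ('e'=30): chars_in_quartet=3 acc=0x2DDE bytes_emitted=0
After char 3 ('9'=61): chars_in_quartet=4 acc=0xB77BD -> emit 0B 77 BD, reset; bytes_emitted=3
After char 4 ('m'=38): chars_in_quartet=1 acc=0x26 bytes_emitted=3
After char 5 ('D'=3): chars_in_quartet=2 acc=0x983 bytes_emitted=3
After char 6 ('k'=36): chars_in_quartet=3 acc=0x260E4 bytes_emitted=3
Padding '=': partial quartet acc=0x260E4 -> emit 98 39; bytes_emitted=5

Answer: 0B 77 BD 98 39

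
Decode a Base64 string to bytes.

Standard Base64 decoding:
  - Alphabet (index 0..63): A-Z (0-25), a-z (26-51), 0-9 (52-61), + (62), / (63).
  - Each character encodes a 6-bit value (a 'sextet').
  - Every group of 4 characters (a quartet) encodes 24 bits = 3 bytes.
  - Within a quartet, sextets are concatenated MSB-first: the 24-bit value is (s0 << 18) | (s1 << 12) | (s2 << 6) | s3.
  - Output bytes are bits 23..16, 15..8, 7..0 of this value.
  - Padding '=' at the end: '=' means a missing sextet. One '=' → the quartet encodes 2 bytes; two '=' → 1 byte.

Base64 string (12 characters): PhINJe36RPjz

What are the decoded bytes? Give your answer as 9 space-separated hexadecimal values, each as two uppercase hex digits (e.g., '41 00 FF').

After char 0 ('P'=15): chars_in_quartet=1 acc=0xF bytes_emitted=0
After char 1 ('h'=33): chars_in_quartet=2 acc=0x3E1 bytes_emitted=0
After char 2 ('I'=8): chars_in_quartet=3 acc=0xF848 bytes_emitted=0
After char 3 ('N'=13): chars_in_quartet=4 acc=0x3E120D -> emit 3E 12 0D, reset; bytes_emitted=3
After char 4 ('J'=9): chars_in_quartet=1 acc=0x9 bytes_emitted=3
After char 5 ('e'=30): chars_in_quartet=2 acc=0x25E bytes_emitted=3
After char 6 ('3'=55): chars_in_quartet=3 acc=0x97B7 bytes_emitted=3
After char 7 ('6'=58): chars_in_quartet=4 acc=0x25EDFA -> emit 25 ED FA, reset; bytes_emitted=6
After char 8 ('R'=17): chars_in_quartet=1 acc=0x11 bytes_emitted=6
After char 9 ('P'=15): chars_in_quartet=2 acc=0x44F bytes_emitted=6
After char 10 ('j'=35): chars_in_quartet=3 acc=0x113E3 bytes_emitted=6
After char 11 ('z'=51): chars_in_quartet=4 acc=0x44F8F3 -> emit 44 F8 F3, reset; bytes_emitted=9

Answer: 3E 12 0D 25 ED FA 44 F8 F3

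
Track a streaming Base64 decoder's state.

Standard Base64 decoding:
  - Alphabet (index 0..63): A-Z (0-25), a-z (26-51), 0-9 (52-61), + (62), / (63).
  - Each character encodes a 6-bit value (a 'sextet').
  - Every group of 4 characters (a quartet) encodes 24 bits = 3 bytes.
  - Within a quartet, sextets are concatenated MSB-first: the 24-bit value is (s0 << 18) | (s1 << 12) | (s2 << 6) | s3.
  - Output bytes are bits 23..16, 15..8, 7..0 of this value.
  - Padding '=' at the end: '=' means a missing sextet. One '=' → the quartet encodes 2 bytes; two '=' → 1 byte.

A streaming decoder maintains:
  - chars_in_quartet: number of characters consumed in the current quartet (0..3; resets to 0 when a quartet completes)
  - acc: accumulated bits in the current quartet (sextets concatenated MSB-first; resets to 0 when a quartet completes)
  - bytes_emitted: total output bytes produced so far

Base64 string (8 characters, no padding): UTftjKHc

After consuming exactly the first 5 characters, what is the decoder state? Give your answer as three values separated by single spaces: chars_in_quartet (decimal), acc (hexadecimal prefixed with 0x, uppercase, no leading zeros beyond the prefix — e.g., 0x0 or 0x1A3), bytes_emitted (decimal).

Answer: 1 0x23 3

Derivation:
After char 0 ('U'=20): chars_in_quartet=1 acc=0x14 bytes_emitted=0
After char 1 ('T'=19): chars_in_quartet=2 acc=0x513 bytes_emitted=0
After char 2 ('f'=31): chars_in_quartet=3 acc=0x144DF bytes_emitted=0
After char 3 ('t'=45): chars_in_quartet=4 acc=0x5137ED -> emit 51 37 ED, reset; bytes_emitted=3
After char 4 ('j'=35): chars_in_quartet=1 acc=0x23 bytes_emitted=3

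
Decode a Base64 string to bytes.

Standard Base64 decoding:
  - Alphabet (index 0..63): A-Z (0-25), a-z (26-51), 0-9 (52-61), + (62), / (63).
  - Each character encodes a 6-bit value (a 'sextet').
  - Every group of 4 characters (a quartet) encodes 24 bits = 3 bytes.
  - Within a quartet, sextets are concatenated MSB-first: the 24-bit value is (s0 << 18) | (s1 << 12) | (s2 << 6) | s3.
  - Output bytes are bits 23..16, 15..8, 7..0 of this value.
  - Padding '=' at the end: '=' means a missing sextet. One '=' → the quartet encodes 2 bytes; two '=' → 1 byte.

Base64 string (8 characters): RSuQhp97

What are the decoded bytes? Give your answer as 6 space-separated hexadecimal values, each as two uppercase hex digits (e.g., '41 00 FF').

After char 0 ('R'=17): chars_in_quartet=1 acc=0x11 bytes_emitted=0
After char 1 ('S'=18): chars_in_quartet=2 acc=0x452 bytes_emitted=0
After char 2 ('u'=46): chars_in_quartet=3 acc=0x114AE bytes_emitted=0
After char 3 ('Q'=16): chars_in_quartet=4 acc=0x452B90 -> emit 45 2B 90, reset; bytes_emitted=3
After char 4 ('h'=33): chars_in_quartet=1 acc=0x21 bytes_emitted=3
After char 5 ('p'=41): chars_in_quartet=2 acc=0x869 bytes_emitted=3
After char 6 ('9'=61): chars_in_quartet=3 acc=0x21A7D bytes_emitted=3
After char 7 ('7'=59): chars_in_quartet=4 acc=0x869F7B -> emit 86 9F 7B, reset; bytes_emitted=6

Answer: 45 2B 90 86 9F 7B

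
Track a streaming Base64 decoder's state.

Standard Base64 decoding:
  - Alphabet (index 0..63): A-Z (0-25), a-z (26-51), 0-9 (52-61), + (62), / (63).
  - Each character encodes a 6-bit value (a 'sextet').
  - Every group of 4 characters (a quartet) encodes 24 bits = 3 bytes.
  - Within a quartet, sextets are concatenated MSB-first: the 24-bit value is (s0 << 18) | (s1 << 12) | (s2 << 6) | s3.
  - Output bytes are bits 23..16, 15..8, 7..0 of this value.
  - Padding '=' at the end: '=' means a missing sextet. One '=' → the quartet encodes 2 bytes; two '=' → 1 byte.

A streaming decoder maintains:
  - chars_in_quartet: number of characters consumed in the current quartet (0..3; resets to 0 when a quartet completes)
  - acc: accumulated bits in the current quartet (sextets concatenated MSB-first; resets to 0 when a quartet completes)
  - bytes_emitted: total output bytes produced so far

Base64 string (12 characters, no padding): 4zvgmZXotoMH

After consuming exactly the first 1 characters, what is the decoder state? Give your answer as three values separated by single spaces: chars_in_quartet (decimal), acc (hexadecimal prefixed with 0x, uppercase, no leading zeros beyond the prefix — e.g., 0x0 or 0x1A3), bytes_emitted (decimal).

Answer: 1 0x38 0

Derivation:
After char 0 ('4'=56): chars_in_quartet=1 acc=0x38 bytes_emitted=0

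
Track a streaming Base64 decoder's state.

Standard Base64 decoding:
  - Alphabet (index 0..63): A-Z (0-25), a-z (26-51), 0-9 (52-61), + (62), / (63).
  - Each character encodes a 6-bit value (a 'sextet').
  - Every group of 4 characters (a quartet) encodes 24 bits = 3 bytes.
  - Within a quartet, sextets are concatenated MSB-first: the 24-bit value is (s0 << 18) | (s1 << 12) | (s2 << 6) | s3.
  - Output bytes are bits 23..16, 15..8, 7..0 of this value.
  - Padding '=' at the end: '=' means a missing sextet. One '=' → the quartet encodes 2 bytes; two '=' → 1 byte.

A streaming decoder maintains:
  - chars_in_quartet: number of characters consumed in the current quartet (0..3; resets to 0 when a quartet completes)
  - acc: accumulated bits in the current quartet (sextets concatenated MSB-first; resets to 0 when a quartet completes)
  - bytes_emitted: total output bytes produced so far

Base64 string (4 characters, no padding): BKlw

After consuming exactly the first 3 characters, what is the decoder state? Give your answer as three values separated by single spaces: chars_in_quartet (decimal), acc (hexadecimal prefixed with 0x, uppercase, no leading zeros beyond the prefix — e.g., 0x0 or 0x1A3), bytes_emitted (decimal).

After char 0 ('B'=1): chars_in_quartet=1 acc=0x1 bytes_emitted=0
After char 1 ('K'=10): chars_in_quartet=2 acc=0x4A bytes_emitted=0
After char 2 ('l'=37): chars_in_quartet=3 acc=0x12A5 bytes_emitted=0

Answer: 3 0x12A5 0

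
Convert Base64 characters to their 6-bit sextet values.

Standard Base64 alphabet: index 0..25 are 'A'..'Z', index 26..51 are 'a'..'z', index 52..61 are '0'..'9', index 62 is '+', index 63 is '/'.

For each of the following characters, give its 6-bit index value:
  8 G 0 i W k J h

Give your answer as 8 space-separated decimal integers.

Answer: 60 6 52 34 22 36 9 33

Derivation:
'8': 0..9 range, 52 + ord('8') − ord('0') = 60
'G': A..Z range, ord('G') − ord('A') = 6
'0': 0..9 range, 52 + ord('0') − ord('0') = 52
'i': a..z range, 26 + ord('i') − ord('a') = 34
'W': A..Z range, ord('W') − ord('A') = 22
'k': a..z range, 26 + ord('k') − ord('a') = 36
'J': A..Z range, ord('J') − ord('A') = 9
'h': a..z range, 26 + ord('h') − ord('a') = 33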